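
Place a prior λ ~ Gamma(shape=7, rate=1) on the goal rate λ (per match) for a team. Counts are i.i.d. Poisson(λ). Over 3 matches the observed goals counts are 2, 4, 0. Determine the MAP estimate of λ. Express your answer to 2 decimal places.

Σxᵢ = 2+4+0 = 6, with n = 3.
Posterior ∝ λ^6e^(−1λ) · λ^6e^(−3λ) = λ^12e^(−4λ), i.e. Gamma(shape=13, rate=4).
The mode of a Gamma(a, b) with a ≥ 1 (shape–rate) is (a−1)/b = 12/4 ≈ 3.00.

λ̂_MAP = 3.00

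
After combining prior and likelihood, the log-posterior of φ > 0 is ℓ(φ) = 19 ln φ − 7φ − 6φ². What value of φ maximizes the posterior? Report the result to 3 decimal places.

φ̂_MAP = 1.000

ℓ'(φ) = 19/φ − 7 − 12φ. Setting this to zero and multiplying by φ: 12φ² + 7φ − 19 = 0.
φ = (−7 + √(7² + 4·12·19)) / (2·12) = (−7 + √961) / 24 = (−7 + 31)/24 = 1.
ℓ''(φ) = −19/φ² − 12 < 0, confirming a maximum.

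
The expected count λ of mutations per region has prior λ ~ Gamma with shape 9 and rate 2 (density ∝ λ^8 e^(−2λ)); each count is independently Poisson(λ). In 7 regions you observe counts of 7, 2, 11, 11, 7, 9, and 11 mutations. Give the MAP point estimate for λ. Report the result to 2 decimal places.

λ̂_MAP = 7.33

Σxᵢ = 7+2+11+11+7+9+11 = 58, with n = 7.
Posterior ∝ λ^8e^(−2λ) · λ^58e^(−7λ) = λ^66e^(−9λ), i.e. Gamma(shape=67, rate=9).
The mode of a Gamma(a, b) with a ≥ 1 (shape–rate) is (a−1)/b = 66/9 ≈ 7.33.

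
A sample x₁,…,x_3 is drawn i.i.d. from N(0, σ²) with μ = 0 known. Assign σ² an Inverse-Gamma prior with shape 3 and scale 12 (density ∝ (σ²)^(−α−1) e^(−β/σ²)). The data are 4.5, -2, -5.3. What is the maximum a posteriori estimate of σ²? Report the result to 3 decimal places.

Sum of squared deviations about the known mean: SS = (4.5−0)² + (-2−0)² + (-5.3−0)² = 52.34.
The Normal likelihood contributes (σ²)^(−n/2) exp(−SS/(2σ²)), so the posterior is Inverse-Gamma(α + n/2, β + SS/2) = Inverse-Gamma(4.5, 38.17).
The mode of Inverse-Gamma(a, b) is b/(a+1) = 38.17/5.5 ≈ 6.940.

σ̂²_MAP = 6.940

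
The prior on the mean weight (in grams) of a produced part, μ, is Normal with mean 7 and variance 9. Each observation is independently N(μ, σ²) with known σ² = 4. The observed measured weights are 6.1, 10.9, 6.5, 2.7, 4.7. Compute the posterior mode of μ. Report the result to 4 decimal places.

μ̂_MAP = 6.2469

n = 5; x̄ = (6.1 + 10.9 + 6.5 + 2.7 + 4.7)/5 = 30.9/5 = 6.18.
For a Normal prior and Normal likelihood with known variance, the posterior is Normal; its mode equals its mean, the precision-weighted average.
Prior precision 1/σ₀² = 1/9; data precision n/σ² = 5/4 = 1.25.
μ̂ = ((1/9)·7 + 1.25·6.18) / (1/9 + 1.25) = (3061/360)/(49/36) = 3061/490 ≈ 6.2469.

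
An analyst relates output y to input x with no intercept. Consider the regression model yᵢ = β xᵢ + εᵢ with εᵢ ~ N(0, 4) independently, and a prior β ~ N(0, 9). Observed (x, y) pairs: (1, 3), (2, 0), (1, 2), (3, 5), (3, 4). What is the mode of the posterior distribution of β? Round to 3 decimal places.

β̂_MAP = 1.309

log p(β | y) = −Σ(yᵢ − βxᵢ)²/(2·4) − β²/(2·9) + const.
Setting the derivative to zero: Σxᵢ(yᵢ − βxᵢ)/4 − β/9 = 0, so β = Σxᵢyᵢ / (Σxᵢ² + σ²/τ²).
Σxᵢyᵢ = 1·3 + 2·0 + 1·2 + 3·5 + 3·4 = 32; Σxᵢ² = 24; σ²/τ² = 4/9.
β̂_MAP = 32 / (24 + 4/9) = 32/(220/9) = 72/55 ≈ 1.309.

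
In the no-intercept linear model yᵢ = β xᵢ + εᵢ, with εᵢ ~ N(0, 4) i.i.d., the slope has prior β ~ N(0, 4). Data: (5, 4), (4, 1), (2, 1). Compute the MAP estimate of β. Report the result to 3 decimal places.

log p(β | y) = −Σ(yᵢ − βxᵢ)²/(2·4) − β²/(2·4) + const.
Setting the derivative to zero: Σxᵢ(yᵢ − βxᵢ)/4 − β/4 = 0, so β = Σxᵢyᵢ / (Σxᵢ² + σ²/τ²).
Σxᵢyᵢ = 5·4 + 4·1 + 2·1 = 26; Σxᵢ² = 45; σ²/τ² = 1.
β̂_MAP = 26 / (45 + 1) = 26/46 ≈ 0.565.

β̂_MAP = 0.565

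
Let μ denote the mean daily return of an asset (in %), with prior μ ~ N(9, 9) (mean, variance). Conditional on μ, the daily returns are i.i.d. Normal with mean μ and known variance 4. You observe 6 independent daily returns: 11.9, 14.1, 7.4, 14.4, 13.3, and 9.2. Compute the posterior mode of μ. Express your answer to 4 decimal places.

n = 6; x̄ = (11.9 + 14.1 + 7.4 + 14.4 + 13.3 + 9.2)/6 = 70.3/6 = 703/60 ≈ 11.7167.
For a Normal prior and Normal likelihood with known variance, the posterior is Normal; its mode equals its mean, the precision-weighted average.
Prior precision 1/σ₀² = 1/9; data precision n/σ² = 6/4 = 1.5.
μ̂ = ((1/9)·9 + 1.5·(703/60)) / (1/9 + 1.5) = 18.575/(29/18) = 6687/580 ≈ 11.5293.

μ̂_MAP = 11.5293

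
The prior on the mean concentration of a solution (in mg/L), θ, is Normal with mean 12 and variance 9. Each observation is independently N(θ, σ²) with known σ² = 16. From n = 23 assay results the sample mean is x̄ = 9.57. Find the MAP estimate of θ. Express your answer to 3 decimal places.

θ̂_MAP = 9.744

n = 23, x̄ = 9.57.
For a Normal prior and Normal likelihood with known variance, the posterior is Normal; its mode equals its mean, the precision-weighted average.
Prior precision 1/σ₀² = 1/9; data precision n/σ² = 23/16 = 1.4375.
θ̂ = ((1/9)·12 + 1.4375·9.57) / (1/9 + 1.4375) = (72433/4800)/(223/144) = 217299/22300 ≈ 9.744.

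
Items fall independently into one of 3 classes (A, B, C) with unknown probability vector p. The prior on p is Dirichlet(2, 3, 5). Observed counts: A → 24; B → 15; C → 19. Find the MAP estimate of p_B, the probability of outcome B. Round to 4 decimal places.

The posterior is Dirichlet(αᵢ + nᵢ) = Dirichlet(26, 18, 24).
For a Dirichlet(a₁,…,a_K) with all aᵢ > 1, the mode has j-th component (aⱼ − 1)/(Σaᵢ − K).
Here Σaᵢ = 68 and K = 3, so p_B = (18 − 1)/(68 − 3) = 17/65 ≈ 0.2615.

MAP estimate of p_B = 0.2615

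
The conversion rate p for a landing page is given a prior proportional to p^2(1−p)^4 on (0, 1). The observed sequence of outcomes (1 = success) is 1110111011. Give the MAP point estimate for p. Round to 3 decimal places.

The prior density ∝ p^2(1−p)^4 is the kernel of Beta(3, 5).
Data: 8 successes in 10 trials (from the sequence). The binomial likelihood contributes p^8(1−p)^2, so the posterior is Beta(3+8, 5+2) = Beta(11, 7).
For Beta(a, b) with a, b > 1 the mode is (a−1)/(a+b−2) = 10/16 ≈ 0.625.

p̂_MAP = 0.625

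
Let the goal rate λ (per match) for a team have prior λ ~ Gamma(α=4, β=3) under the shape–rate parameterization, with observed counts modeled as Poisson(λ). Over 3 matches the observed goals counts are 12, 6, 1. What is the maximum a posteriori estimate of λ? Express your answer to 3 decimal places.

Σxᵢ = 12+6+1 = 19, with n = 3.
Posterior ∝ λ^3e^(−3λ) · λ^19e^(−3λ) = λ^22e^(−6λ), i.e. Gamma(shape=23, rate=6).
The mode of a Gamma(a, b) with a ≥ 1 (shape–rate) is (a−1)/b = 22/6 ≈ 3.667.

λ̂_MAP = 3.667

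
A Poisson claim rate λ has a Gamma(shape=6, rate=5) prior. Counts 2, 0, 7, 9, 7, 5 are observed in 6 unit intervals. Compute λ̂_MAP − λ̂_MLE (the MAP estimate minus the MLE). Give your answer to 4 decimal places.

Σxᵢ = 30. Posterior is Gamma(36, 11); MAP = (36−1)/11 = 35/11 ≈ 3.18182.
MLE = x̄ = 30/6 ≈ 5.00000.
Difference = 35/11 − 30/6 = -20/11 ≈ -1.8182.

MAP − MLE = -1.8182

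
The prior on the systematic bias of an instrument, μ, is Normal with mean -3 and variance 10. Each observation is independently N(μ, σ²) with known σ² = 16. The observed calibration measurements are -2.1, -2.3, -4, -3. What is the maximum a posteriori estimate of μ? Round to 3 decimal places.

n = 4; x̄ = ((-2.1) + (-2.3) + (-4) + (-3))/4 = -11.4/4 = -2.85.
For a Normal prior and Normal likelihood with known variance, the posterior is Normal; its mode equals its mean, the precision-weighted average.
Prior precision 1/σ₀² = 1/10 = 0.1; data precision n/σ² = 4/16 = 0.25.
μ̂ = (0.1·(-3) + 0.25·(-2.85)) / (0.1 + 0.25) = (-1.0125)/0.35 = -81/28 ≈ -2.893.

μ̂_MAP = -2.893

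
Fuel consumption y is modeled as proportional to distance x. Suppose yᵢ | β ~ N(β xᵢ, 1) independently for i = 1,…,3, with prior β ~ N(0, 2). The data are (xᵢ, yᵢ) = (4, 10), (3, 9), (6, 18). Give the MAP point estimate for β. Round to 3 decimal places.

β̂_MAP = 2.846

log p(β | y) = −Σ(yᵢ − βxᵢ)²/(2·1) − β²/(2·2) + const.
Setting the derivative to zero: Σxᵢ(yᵢ − βxᵢ)/1 − β/2 = 0, so β = Σxᵢyᵢ / (Σxᵢ² + σ²/τ²).
Σxᵢyᵢ = 4·10 + 3·9 + 6·18 = 175; Σxᵢ² = 61; σ²/τ² = 0.5.
β̂_MAP = 175 / (61 + 0.5) = 175/61.5 ≈ 2.846.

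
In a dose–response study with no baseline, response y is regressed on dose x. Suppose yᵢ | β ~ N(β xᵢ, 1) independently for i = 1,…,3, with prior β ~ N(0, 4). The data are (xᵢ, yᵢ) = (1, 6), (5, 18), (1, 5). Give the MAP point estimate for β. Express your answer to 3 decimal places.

log p(β | y) = −Σ(yᵢ − βxᵢ)²/(2·1) − β²/(2·4) + const.
Setting the derivative to zero: Σxᵢ(yᵢ − βxᵢ)/1 − β/4 = 0, so β = Σxᵢyᵢ / (Σxᵢ² + σ²/τ²).
Σxᵢyᵢ = 1·6 + 5·18 + 1·5 = 101; Σxᵢ² = 27; σ²/τ² = 0.25.
β̂_MAP = 101 / (27 + 0.25) = 101/27.25 ≈ 3.706.

β̂_MAP = 3.706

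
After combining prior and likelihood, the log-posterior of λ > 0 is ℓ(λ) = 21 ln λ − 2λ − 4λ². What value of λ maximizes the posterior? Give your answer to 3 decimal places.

λ̂_MAP = 1.500

ℓ'(λ) = 21/λ − 2 − 8λ. Setting this to zero and multiplying by λ: 8λ² + 2λ − 21 = 0.
λ = (−2 + √(2² + 4·8·21)) / (2·8) = (−2 + √676) / 16 = (−2 + 26)/16 = 3/2.
ℓ''(λ) = −21/λ² − 8 < 0, confirming a maximum.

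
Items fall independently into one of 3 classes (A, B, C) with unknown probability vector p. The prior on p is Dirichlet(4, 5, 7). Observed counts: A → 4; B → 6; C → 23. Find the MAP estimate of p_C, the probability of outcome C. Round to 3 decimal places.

MAP estimate of p_C = 0.630

The posterior is Dirichlet(αᵢ + nᵢ) = Dirichlet(8, 11, 30).
For a Dirichlet(a₁,…,a_K) with all aᵢ > 1, the mode has j-th component (aⱼ − 1)/(Σaᵢ − K).
Here Σaᵢ = 49 and K = 3, so p_C = (30 − 1)/(49 − 3) = 29/46 ≈ 0.630.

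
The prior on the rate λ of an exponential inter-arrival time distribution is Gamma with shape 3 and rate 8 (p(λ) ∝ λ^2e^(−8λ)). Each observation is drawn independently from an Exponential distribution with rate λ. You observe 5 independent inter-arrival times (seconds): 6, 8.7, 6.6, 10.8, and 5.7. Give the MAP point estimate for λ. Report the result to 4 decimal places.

The Exponential(rate=λ) likelihood is ∝ λ^n e^(−λΣtᵢ). Here n = 5 and Σtᵢ = 6 + 8.7 + 6.6 + 10.8 + 5.7 = 37.8.
Posterior ∝ λ^2e^(−8λ) · λ^5e^(−37.8λ) = λ^7e^(−45.8λ), i.e. Gamma(8, 45.8).
Mode = (a−1)/b = 7/45.8 ≈ 0.1528.

λ̂_MAP = 0.1528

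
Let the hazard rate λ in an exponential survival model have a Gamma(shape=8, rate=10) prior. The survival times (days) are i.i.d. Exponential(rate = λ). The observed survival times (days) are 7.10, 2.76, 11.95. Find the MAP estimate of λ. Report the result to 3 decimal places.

The Exponential(rate=λ) likelihood is ∝ λ^n e^(−λΣtᵢ). Here n = 3 and Σtᵢ = 7.10 + 2.76 + 11.95 = 21.81.
Posterior ∝ λ^7e^(−10λ) · λ^3e^(−21.81λ) = λ^10e^(−31.81λ), i.e. Gamma(11, 31.81).
Mode = (a−1)/b = 10/31.81 ≈ 0.314.

λ̂_MAP = 0.314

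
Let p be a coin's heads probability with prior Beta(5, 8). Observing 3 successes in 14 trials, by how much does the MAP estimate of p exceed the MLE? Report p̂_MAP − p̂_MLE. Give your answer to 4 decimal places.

Posterior is Beta(8, 19); MAP = (8−1)/(27−2) = 7/25 ≈ 0.28000.
MLE ignores the prior: p̂_MLE = k/n = 3/14 ≈ 0.21429.
Difference = 7/25 − 3/14 = 23/350 ≈ 0.0657.

MAP − MLE = 0.0657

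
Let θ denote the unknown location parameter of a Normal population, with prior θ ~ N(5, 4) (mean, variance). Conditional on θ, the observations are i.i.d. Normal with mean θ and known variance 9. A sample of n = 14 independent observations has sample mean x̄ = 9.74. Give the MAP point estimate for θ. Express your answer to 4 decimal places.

n = 14, x̄ = 9.74.
For a Normal prior and Normal likelihood with known variance, the posterior is Normal; its mode equals its mean, the precision-weighted average.
Prior precision 1/σ₀² = 1/4 = 0.25; data precision n/σ² = 14/9.
θ̂ = (0.25·5 + (14/9)·9.74) / (0.25 + 14/9) = (14761/900)/(65/36) = 14761/1625 ≈ 9.0837.

θ̂_MAP = 9.0837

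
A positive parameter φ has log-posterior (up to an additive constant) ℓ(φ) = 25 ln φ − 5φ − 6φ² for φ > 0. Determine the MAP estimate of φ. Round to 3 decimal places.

ℓ'(φ) = 25/φ − 5 − 12φ. Setting this to zero and multiplying by φ: 12φ² + 5φ − 25 = 0.
φ = (−5 + √(5² + 4·12·25)) / (2·12) = (−5 + √1225) / 24 = (−5 + 35)/24 = 5/4.
ℓ''(φ) = −25/φ² − 12 < 0, confirming a maximum.

φ̂_MAP = 1.250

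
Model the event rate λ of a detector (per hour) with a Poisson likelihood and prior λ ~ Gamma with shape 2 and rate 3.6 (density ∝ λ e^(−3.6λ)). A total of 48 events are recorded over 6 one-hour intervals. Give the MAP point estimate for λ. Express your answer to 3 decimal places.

Σxᵢ = 48, n = 6.
Posterior ∝ λe^(−3.6λ) · λ^48e^(−6λ) = λ^49e^(−9.6λ), i.e. Gamma(shape=50, rate=9.6).
The mode of a Gamma(a, b) with a ≥ 1 (shape–rate) is (a−1)/b = 49/9.6 ≈ 5.104.

λ̂_MAP = 5.104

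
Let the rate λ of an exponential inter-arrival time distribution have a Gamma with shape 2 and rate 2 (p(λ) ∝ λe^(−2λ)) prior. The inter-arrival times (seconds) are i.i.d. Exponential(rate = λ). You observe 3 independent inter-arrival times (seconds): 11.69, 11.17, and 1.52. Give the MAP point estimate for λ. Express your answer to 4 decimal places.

λ̂_MAP = 0.1516

The Exponential(rate=λ) likelihood is ∝ λ^n e^(−λΣtᵢ). Here n = 3 and Σtᵢ = 11.69 + 11.17 + 1.52 = 24.38.
Posterior ∝ λe^(−2λ) · λ^3e^(−24.38λ) = λ^4e^(−26.38λ), i.e. Gamma(5, 26.38).
Mode = (a−1)/b = 4/26.38 ≈ 0.1516.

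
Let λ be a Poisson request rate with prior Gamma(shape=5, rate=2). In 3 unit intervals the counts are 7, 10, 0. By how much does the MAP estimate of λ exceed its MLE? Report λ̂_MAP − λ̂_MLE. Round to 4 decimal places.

MAP − MLE = -1.4667

Σxᵢ = 17. Posterior is Gamma(22, 5); MAP = (22−1)/5 = 21/5 ≈ 4.20000.
MLE = x̄ = 17/3 ≈ 5.66667.
Difference = 21/5 − 17/3 = -22/15 ≈ -1.4667.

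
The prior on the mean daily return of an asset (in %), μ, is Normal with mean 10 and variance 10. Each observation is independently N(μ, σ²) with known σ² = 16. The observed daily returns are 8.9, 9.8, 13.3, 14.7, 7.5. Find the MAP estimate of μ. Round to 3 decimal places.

n = 5; x̄ = (8.9 + 9.8 + 13.3 + 14.7 + 7.5)/5 = 54.2/5 = 10.84.
For a Normal prior and Normal likelihood with known variance, the posterior is Normal; its mode equals its mean, the precision-weighted average.
Prior precision 1/σ₀² = 1/10 = 0.1; data precision n/σ² = 5/16 = 0.3125.
μ̂ = (0.1·10 + 0.3125·10.84) / (0.1 + 0.3125) = 4.3875/0.4125 = 117/11 ≈ 10.636.

μ̂_MAP = 10.636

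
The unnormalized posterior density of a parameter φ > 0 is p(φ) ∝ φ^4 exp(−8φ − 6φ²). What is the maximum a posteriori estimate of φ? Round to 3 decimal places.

φ̂_MAP = 0.333

ℓ'(φ) = 4/φ − 8 − 12φ. Setting this to zero and multiplying by φ: 12φ² + 8φ − 4 = 0.
φ = (−8 + √(8² + 4·12·4)) / (2·12) = (−8 + √256) / 24 = (−8 + 16)/24 = 1/3.
ℓ''(φ) = −4/φ² − 12 < 0, confirming a maximum.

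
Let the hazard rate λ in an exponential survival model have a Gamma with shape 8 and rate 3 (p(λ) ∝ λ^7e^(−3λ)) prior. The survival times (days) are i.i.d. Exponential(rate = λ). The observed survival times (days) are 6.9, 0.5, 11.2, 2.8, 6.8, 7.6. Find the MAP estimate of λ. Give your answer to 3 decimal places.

The Exponential(rate=λ) likelihood is ∝ λ^n e^(−λΣtᵢ). Here n = 6 and Σtᵢ = 6.9 + 0.5 + 11.2 + 2.8 + 6.8 + 7.6 = 35.8.
Posterior ∝ λ^7e^(−3λ) · λ^6e^(−35.8λ) = λ^13e^(−38.8λ), i.e. Gamma(14, 38.8).
Mode = (a−1)/b = 13/38.8 ≈ 0.335.

λ̂_MAP = 0.335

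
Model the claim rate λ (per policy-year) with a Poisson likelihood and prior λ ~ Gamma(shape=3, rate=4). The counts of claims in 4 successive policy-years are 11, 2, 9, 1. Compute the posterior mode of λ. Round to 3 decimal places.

Σxᵢ = 11+2+9+1 = 23, with n = 4.
Posterior ∝ λ^2e^(−4λ) · λ^23e^(−4λ) = λ^25e^(−8λ), i.e. Gamma(shape=26, rate=8).
The mode of a Gamma(a, b) with a ≥ 1 (shape–rate) is (a−1)/b = 25/8 ≈ 3.125.

λ̂_MAP = 3.125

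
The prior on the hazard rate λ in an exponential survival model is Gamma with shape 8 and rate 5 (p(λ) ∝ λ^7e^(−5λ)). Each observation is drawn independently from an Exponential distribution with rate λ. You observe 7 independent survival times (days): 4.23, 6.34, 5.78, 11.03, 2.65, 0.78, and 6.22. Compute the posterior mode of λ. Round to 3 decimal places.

λ̂_MAP = 0.333

The Exponential(rate=λ) likelihood is ∝ λ^n e^(−λΣtᵢ). Here n = 7 and Σtᵢ = 4.23 + 6.34 + 5.78 + 11.03 + 2.65 + 0.78 + 6.22 = 37.03.
Posterior ∝ λ^7e^(−5λ) · λ^7e^(−37.03λ) = λ^14e^(−42.03λ), i.e. Gamma(15, 42.03).
Mode = (a−1)/b = 14/42.03 ≈ 0.333.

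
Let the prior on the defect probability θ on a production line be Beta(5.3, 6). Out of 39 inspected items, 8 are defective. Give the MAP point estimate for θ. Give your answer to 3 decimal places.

Prior: Beta(5.3, 6).
Data: 8 successes in 39 trials. The binomial likelihood contributes θ^8(1−θ)^31, so the posterior is Beta(5.3+8, 6+31) = Beta(13.3, 37).
For Beta(a, b) with a, b > 1 the mode is (a−1)/(a+b−2) = 12.3/48.3 ≈ 0.255.

θ̂_MAP = 0.255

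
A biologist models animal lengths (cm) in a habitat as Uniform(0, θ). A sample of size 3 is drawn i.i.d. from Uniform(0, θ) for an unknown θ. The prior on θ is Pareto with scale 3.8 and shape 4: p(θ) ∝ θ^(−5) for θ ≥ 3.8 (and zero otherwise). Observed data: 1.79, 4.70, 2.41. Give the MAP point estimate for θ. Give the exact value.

The Uniform(0, θ) likelihood is θ^(−n) for θ ≥ max(xᵢ), zero otherwise. Here max(xᵢ) = 4.70.
Posterior ∝ θ^(−5) · θ^(−3) = θ^(−8) on θ ≥ max(3.8, 4.70) = 4.70.
This density is strictly decreasing in θ, so the posterior mode lies at the lower boundary of the support.

θ̂_MAP = 4.70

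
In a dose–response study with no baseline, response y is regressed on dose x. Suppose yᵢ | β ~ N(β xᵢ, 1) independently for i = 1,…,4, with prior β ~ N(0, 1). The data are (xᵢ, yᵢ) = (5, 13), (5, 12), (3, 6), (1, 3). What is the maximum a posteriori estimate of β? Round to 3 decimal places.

log p(β | y) = −Σ(yᵢ − βxᵢ)²/(2·1) − β²/(2·1) + const.
Setting the derivative to zero: Σxᵢ(yᵢ − βxᵢ)/1 − β/1 = 0, so β = Σxᵢyᵢ / (Σxᵢ² + σ²/τ²).
Σxᵢyᵢ = 5·13 + 5·12 + 3·6 + 1·3 = 146; Σxᵢ² = 60; σ²/τ² = 1.
β̂_MAP = 146 / (60 + 1) = 146/61 ≈ 2.393.

β̂_MAP = 2.393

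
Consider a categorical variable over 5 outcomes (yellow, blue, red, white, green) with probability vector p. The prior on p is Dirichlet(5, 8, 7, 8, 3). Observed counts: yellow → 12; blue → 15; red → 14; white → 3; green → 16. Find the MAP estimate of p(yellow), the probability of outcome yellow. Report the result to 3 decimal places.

MAP estimate of p(yellow) = 0.186

The posterior is Dirichlet(αᵢ + nᵢ) = Dirichlet(17, 23, 21, 11, 19).
For a Dirichlet(a₁,…,a_K) with all aᵢ > 1, the mode has j-th component (aⱼ − 1)/(Σaᵢ − K).
Here Σaᵢ = 91 and K = 5, so p(yellow) = (17 − 1)/(91 − 5) = 16/86 ≈ 0.186.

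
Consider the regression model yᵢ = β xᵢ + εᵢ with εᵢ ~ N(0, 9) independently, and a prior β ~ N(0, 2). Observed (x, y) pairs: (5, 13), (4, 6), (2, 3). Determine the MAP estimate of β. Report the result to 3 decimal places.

β̂_MAP = 1.919

log p(β | y) = −Σ(yᵢ − βxᵢ)²/(2·9) − β²/(2·2) + const.
Setting the derivative to zero: Σxᵢ(yᵢ − βxᵢ)/9 − β/2 = 0, so β = Σxᵢyᵢ / (Σxᵢ² + σ²/τ²).
Σxᵢyᵢ = 5·13 + 4·6 + 2·3 = 95; Σxᵢ² = 45; σ²/τ² = 4.5.
β̂_MAP = 95 / (45 + 4.5) = 95/49.5 ≈ 1.919.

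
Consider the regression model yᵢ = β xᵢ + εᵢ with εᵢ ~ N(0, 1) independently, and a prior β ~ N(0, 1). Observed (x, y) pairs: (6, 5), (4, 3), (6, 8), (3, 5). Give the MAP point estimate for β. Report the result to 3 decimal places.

log p(β | y) = −Σ(yᵢ − βxᵢ)²/(2·1) − β²/(2·1) + const.
Setting the derivative to zero: Σxᵢ(yᵢ − βxᵢ)/1 − β/1 = 0, so β = Σxᵢyᵢ / (Σxᵢ² + σ²/τ²).
Σxᵢyᵢ = 6·5 + 4·3 + 6·8 + 3·5 = 105; Σxᵢ² = 97; σ²/τ² = 1.
β̂_MAP = 105 / (97 + 1) = 105/98 ≈ 1.071.

β̂_MAP = 1.071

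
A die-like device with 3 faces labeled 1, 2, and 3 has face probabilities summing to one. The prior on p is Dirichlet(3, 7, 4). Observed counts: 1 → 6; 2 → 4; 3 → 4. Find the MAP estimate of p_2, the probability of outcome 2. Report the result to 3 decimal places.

The posterior is Dirichlet(αᵢ + nᵢ) = Dirichlet(9, 11, 8).
For a Dirichlet(a₁,…,a_K) with all aᵢ > 1, the mode has j-th component (aⱼ − 1)/(Σaᵢ − K).
Here Σaᵢ = 28 and K = 3, so p_2 = (11 − 1)/(28 − 3) = 10/25 ≈ 0.400.

MAP estimate: 0.400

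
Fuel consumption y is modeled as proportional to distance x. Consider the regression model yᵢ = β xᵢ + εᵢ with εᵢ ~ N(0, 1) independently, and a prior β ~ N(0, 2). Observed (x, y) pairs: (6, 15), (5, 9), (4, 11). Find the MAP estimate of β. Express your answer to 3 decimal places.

log p(β | y) = −Σ(yᵢ − βxᵢ)²/(2·1) − β²/(2·2) + const.
Setting the derivative to zero: Σxᵢ(yᵢ − βxᵢ)/1 − β/2 = 0, so β = Σxᵢyᵢ / (Σxᵢ² + σ²/τ²).
Σxᵢyᵢ = 6·15 + 5·9 + 4·11 = 179; Σxᵢ² = 77; σ²/τ² = 0.5.
β̂_MAP = 179 / (77 + 0.5) = 179/77.5 ≈ 2.310.

β̂_MAP = 2.310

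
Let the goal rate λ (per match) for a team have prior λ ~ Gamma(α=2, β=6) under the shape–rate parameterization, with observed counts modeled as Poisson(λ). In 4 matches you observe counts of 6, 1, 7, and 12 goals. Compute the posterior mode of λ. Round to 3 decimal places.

λ̂_MAP = 2.700

Σxᵢ = 6+1+7+12 = 26, with n = 4.
Posterior ∝ λe^(−6λ) · λ^26e^(−4λ) = λ^27e^(−10λ), i.e. Gamma(shape=28, rate=10).
The mode of a Gamma(a, b) with a ≥ 1 (shape–rate) is (a−1)/b = 27/10 ≈ 2.700.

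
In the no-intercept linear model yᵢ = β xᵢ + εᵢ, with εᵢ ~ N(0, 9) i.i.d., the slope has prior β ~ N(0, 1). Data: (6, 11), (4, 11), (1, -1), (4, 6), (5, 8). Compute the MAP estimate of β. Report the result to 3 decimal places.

log p(β | y) = −Σ(yᵢ − βxᵢ)²/(2·9) − β²/(2·1) + const.
Setting the derivative to zero: Σxᵢ(yᵢ − βxᵢ)/9 − β/1 = 0, so β = Σxᵢyᵢ / (Σxᵢ² + σ²/τ²).
Σxᵢyᵢ = 6·11 + 4·11 + 1·(-1) + 4·6 + 5·8 = 173; Σxᵢ² = 94; σ²/τ² = 9.
β̂_MAP = 173 / (94 + 9) = 173/103 ≈ 1.680.

β̂_MAP = 1.680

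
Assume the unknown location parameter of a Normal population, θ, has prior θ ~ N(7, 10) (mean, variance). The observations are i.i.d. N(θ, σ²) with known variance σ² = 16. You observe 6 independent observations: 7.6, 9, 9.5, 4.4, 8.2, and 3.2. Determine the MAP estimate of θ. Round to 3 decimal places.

θ̂_MAP = 6.987

n = 6; x̄ = (7.6 + 9 + 9.5 + 4.4 + 8.2 + 3.2)/6 = 41.9/6 = 419/60 ≈ 6.9833.
For a Normal prior and Normal likelihood with known variance, the posterior is Normal; its mode equals its mean, the precision-weighted average.
Prior precision 1/σ₀² = 1/10 = 0.1; data precision n/σ² = 6/16 = 0.375.
θ̂ = (0.1·7 + 0.375·(419/60)) / (0.1 + 0.375) = 3.31875/0.475 = 531/76 ≈ 6.987.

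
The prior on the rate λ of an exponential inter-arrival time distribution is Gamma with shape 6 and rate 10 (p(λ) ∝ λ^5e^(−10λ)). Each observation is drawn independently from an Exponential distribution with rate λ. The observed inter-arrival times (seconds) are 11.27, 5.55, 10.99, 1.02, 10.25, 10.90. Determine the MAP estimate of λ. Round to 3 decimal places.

λ̂_MAP = 0.183

The Exponential(rate=λ) likelihood is ∝ λ^n e^(−λΣtᵢ). Here n = 6 and Σtᵢ = 11.27 + 5.55 + 10.99 + 1.02 + 10.25 + 10.90 = 49.98.
Posterior ∝ λ^5e^(−10λ) · λ^6e^(−49.98λ) = λ^11e^(−59.98λ), i.e. Gamma(12, 59.98).
Mode = (a−1)/b = 11/59.98 ≈ 0.183.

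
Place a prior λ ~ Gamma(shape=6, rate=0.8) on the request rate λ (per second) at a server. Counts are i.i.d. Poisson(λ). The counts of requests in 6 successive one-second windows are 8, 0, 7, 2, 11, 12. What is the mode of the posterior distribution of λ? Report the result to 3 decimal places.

λ̂_MAP = 6.618

Σxᵢ = 8+0+7+2+11+12 = 40, with n = 6.
Posterior ∝ λ^5e^(−0.8λ) · λ^40e^(−6λ) = λ^45e^(−6.8λ), i.e. Gamma(shape=46, rate=6.8).
The mode of a Gamma(a, b) with a ≥ 1 (shape–rate) is (a−1)/b = 45/6.8 ≈ 6.618.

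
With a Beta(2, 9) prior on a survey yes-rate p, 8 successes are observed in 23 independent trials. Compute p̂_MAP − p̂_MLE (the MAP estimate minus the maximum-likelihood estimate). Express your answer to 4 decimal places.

Posterior is Beta(10, 24); MAP = (10−1)/(34−2) = 9/32 ≈ 0.28125.
MLE ignores the prior: p̂_MLE = k/n = 8/23 ≈ 0.34783.
Difference = 9/32 − 8/23 = -49/736 ≈ -0.0666.

MAP − MLE = -0.0666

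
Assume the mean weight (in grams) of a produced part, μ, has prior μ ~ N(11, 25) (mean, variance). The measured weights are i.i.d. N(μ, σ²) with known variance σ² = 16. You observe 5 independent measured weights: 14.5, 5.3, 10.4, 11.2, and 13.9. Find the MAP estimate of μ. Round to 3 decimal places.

n = 5; x̄ = (14.5 + 5.3 + 10.4 + 11.2 + 13.9)/5 = 55.3/5 = 11.06.
For a Normal prior and Normal likelihood with known variance, the posterior is Normal; its mode equals its mean, the precision-weighted average.
Prior precision 1/σ₀² = 1/25 = 0.04; data precision n/σ² = 5/16 = 0.3125.
μ̂ = (0.04·11 + 0.3125·11.06) / (0.04 + 0.3125) = 3.89625/0.3525 = 1039/94 ≈ 11.053.

μ̂_MAP = 11.053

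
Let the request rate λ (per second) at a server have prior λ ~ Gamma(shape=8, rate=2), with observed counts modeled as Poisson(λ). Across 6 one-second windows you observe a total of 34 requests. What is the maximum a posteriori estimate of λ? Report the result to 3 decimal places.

Σxᵢ = 34, n = 6.
Posterior ∝ λ^7e^(−2λ) · λ^34e^(−6λ) = λ^41e^(−8λ), i.e. Gamma(shape=42, rate=8).
The mode of a Gamma(a, b) with a ≥ 1 (shape–rate) is (a−1)/b = 41/8 ≈ 5.125.

λ̂_MAP = 5.125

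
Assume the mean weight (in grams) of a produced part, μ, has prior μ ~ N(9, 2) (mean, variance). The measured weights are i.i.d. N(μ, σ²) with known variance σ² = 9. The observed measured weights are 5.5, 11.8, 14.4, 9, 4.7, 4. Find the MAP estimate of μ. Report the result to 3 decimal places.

μ̂_MAP = 8.562

n = 6; x̄ = (5.5 + 11.8 + 14.4 + 9 + 4.7 + 4)/6 = 49.4/6 = 247/30 ≈ 8.2333.
For a Normal prior and Normal likelihood with known variance, the posterior is Normal; its mode equals its mean, the precision-weighted average.
Prior precision 1/σ₀² = 1/2 = 0.5; data precision n/σ² = 6/9 = 2/3.
μ̂ = (0.5·9 + (2/3)·(247/30)) / (0.5 + 2/3) = (899/90)/(7/6) = 899/105 ≈ 8.562.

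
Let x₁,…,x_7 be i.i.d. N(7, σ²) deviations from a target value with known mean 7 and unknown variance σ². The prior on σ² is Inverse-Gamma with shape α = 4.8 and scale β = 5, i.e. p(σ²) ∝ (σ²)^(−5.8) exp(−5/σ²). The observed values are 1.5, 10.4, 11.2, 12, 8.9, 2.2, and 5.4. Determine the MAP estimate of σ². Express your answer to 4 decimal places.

σ̂²_MAP = 6.6484

Sum of squared deviations about the known mean: SS = (1.5−7)² + (10.4−7)² + (11.2−7)² + (12−7)² + (8.9−7)² + (2.2−7)² + (5.4−7)² = 113.66.
The Normal likelihood contributes (σ²)^(−n/2) exp(−SS/(2σ²)), so the posterior is Inverse-Gamma(α + n/2, β + SS/2) = Inverse-Gamma(8.3, 61.83).
The mode of Inverse-Gamma(a, b) is b/(a+1) = 61.83/9.3 ≈ 6.6484.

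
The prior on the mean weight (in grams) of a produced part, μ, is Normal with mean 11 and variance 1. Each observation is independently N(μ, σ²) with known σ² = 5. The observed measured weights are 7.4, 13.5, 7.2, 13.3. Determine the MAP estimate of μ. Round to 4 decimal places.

n = 4; x̄ = (7.4 + 13.5 + 7.2 + 13.3)/4 = 41.4/4 = 10.35.
For a Normal prior and Normal likelihood with known variance, the posterior is Normal; its mode equals its mean, the precision-weighted average.
Prior precision 1/σ₀² = 1/1 = 1; data precision n/σ² = 4/5 = 0.8.
μ̂ = (1·11 + 0.8·10.35) / (1 + 0.8) = 19.28/1.8 = 482/45 ≈ 10.7111.

μ̂_MAP = 10.7111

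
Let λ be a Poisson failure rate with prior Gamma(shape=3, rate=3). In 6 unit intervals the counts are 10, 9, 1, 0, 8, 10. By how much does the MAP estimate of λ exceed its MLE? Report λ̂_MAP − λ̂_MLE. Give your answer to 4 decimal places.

MAP − MLE = -1.8889

Σxᵢ = 38. Posterior is Gamma(41, 9); MAP = (41−1)/9 = 40/9 ≈ 4.44444.
MLE = x̄ = 38/6 ≈ 6.33333.
Difference = 40/9 − 38/6 = -17/9 ≈ -1.8889.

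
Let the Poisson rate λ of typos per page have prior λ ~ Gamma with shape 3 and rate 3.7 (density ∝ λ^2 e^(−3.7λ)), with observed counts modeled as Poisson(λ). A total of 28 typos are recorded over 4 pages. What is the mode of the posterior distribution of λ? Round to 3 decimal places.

Σxᵢ = 28, n = 4.
Posterior ∝ λ^2e^(−3.7λ) · λ^28e^(−4λ) = λ^30e^(−7.7λ), i.e. Gamma(shape=31, rate=7.7).
The mode of a Gamma(a, b) with a ≥ 1 (shape–rate) is (a−1)/b = 30/7.7 ≈ 3.896.

λ̂_MAP = 3.896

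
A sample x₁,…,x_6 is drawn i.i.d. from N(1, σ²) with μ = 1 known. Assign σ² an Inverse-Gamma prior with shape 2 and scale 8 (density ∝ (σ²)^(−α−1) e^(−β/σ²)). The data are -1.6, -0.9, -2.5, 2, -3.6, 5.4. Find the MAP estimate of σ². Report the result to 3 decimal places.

σ̂²_MAP = 6.678

Sum of squared deviations about the known mean: SS = (-1.6−1)² + (-0.9−1)² + (-2.5−1)² + (2−1)² + (-3.6−1)² + (5.4−1)² = 64.14.
The Normal likelihood contributes (σ²)^(−n/2) exp(−SS/(2σ²)), so the posterior is Inverse-Gamma(α + n/2, β + SS/2) = Inverse-Gamma(5, 40.07).
The mode of Inverse-Gamma(a, b) is b/(a+1) = 40.07/6 ≈ 6.678.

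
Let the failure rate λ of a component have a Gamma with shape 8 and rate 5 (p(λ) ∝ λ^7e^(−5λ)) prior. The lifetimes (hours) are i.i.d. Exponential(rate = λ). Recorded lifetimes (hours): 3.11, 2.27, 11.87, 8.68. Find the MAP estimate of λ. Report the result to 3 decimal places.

The Exponential(rate=λ) likelihood is ∝ λ^n e^(−λΣtᵢ). Here n = 4 and Σtᵢ = 3.11 + 2.27 + 11.87 + 8.68 = 25.93.
Posterior ∝ λ^7e^(−5λ) · λ^4e^(−25.93λ) = λ^11e^(−30.93λ), i.e. Gamma(12, 30.93).
Mode = (a−1)/b = 11/30.93 ≈ 0.356.

λ̂_MAP = 0.356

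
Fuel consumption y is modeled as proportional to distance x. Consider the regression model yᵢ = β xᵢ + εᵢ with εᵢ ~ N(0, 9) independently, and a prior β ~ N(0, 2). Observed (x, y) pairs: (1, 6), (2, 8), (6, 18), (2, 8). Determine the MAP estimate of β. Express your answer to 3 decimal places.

log p(β | y) = −Σ(yᵢ − βxᵢ)²/(2·9) − β²/(2·2) + const.
Setting the derivative to zero: Σxᵢ(yᵢ − βxᵢ)/9 − β/2 = 0, so β = Σxᵢyᵢ / (Σxᵢ² + σ²/τ²).
Σxᵢyᵢ = 1·6 + 2·8 + 6·18 + 2·8 = 146; Σxᵢ² = 45; σ²/τ² = 4.5.
β̂_MAP = 146 / (45 + 4.5) = 146/49.5 ≈ 2.949.

β̂_MAP = 2.949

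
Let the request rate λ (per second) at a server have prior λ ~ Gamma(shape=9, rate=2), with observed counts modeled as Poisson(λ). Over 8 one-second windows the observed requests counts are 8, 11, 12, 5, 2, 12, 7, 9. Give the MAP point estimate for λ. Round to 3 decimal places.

Σxᵢ = 8+11+12+5+2+12+7+9 = 66, with n = 8.
Posterior ∝ λ^8e^(−2λ) · λ^66e^(−8λ) = λ^74e^(−10λ), i.e. Gamma(shape=75, rate=10).
The mode of a Gamma(a, b) with a ≥ 1 (shape–rate) is (a−1)/b = 74/10 ≈ 7.400.

λ̂_MAP = 7.400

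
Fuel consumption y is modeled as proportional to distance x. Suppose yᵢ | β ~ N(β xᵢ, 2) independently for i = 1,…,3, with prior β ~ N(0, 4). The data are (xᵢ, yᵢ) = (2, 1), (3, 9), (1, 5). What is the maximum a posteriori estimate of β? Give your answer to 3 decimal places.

log p(β | y) = −Σ(yᵢ − βxᵢ)²/(2·2) − β²/(2·4) + const.
Setting the derivative to zero: Σxᵢ(yᵢ − βxᵢ)/2 − β/4 = 0, so β = Σxᵢyᵢ / (Σxᵢ² + σ²/τ²).
Σxᵢyᵢ = 2·1 + 3·9 + 1·5 = 34; Σxᵢ² = 14; σ²/τ² = 0.5.
β̂_MAP = 34 / (14 + 0.5) = 34/14.5 ≈ 2.345.

β̂_MAP = 2.345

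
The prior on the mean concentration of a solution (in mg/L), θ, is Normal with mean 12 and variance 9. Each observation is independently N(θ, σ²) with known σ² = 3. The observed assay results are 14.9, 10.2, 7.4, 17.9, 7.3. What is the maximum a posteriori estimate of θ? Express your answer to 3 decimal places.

θ̂_MAP = 11.569

n = 5; x̄ = (14.9 + 10.2 + 7.4 + 17.9 + 7.3)/5 = 57.7/5 = 11.54.
For a Normal prior and Normal likelihood with known variance, the posterior is Normal; its mode equals its mean, the precision-weighted average.
Prior precision 1/σ₀² = 1/9; data precision n/σ² = 5/3.
θ̂ = ((1/9)·12 + (5/3)·11.54) / (1/9 + 5/3) = (617/30)/(16/9) = 11.56875 ≈ 11.569.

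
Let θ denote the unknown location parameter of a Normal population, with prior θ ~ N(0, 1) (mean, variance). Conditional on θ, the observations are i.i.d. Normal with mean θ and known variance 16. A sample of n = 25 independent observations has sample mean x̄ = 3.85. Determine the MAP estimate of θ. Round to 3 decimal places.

n = 25, x̄ = 3.85.
For a Normal prior and Normal likelihood with known variance, the posterior is Normal; its mode equals its mean, the precision-weighted average.
Prior precision 1/σ₀² = 1/1 = 1; data precision n/σ² = 25/16 = 1.5625.
θ̂ = (1·0 + 1.5625·3.85) / (1 + 1.5625) = 6.015625/2.5625 = 385/164 ≈ 2.348.

θ̂_MAP = 2.348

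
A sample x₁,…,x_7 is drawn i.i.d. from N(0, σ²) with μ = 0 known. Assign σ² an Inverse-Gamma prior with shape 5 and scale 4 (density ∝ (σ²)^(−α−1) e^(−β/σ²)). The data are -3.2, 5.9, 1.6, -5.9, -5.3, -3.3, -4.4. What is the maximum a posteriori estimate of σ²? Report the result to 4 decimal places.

σ̂²_MAP = 7.8295

Sum of squared deviations about the known mean: SS = (-3.2−0)² + (5.9−0)² + (1.6−0)² + (-5.9−0)² + (-5.3−0)² + (-3.3−0)² + (-4.4−0)² = 140.76.
The Normal likelihood contributes (σ²)^(−n/2) exp(−SS/(2σ²)), so the posterior is Inverse-Gamma(α + n/2, β + SS/2) = Inverse-Gamma(8.5, 74.38).
The mode of Inverse-Gamma(a, b) is b/(a+1) = 74.38/9.5 ≈ 7.8295.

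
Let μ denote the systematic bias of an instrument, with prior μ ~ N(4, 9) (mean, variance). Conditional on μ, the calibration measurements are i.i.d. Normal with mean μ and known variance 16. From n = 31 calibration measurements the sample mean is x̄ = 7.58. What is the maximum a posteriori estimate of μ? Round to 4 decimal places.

μ̂_MAP = 7.3858

n = 31, x̄ = 7.58.
For a Normal prior and Normal likelihood with known variance, the posterior is Normal; its mode equals its mean, the precision-weighted average.
Prior precision 1/σ₀² = 1/9; data precision n/σ² = 31/16 = 1.9375.
μ̂ = ((1/9)·4 + 1.9375·7.58) / (1/9 + 1.9375) = (108941/7200)/(295/144) = 108941/14750 ≈ 7.3858.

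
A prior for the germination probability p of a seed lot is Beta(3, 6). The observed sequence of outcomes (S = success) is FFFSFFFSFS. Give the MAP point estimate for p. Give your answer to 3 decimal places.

p̂_MAP = 0.294

Prior: Beta(3, 6).
Data: 3 successes in 10 trials (from the sequence). The binomial likelihood contributes p^3(1−p)^7, so the posterior is Beta(3+3, 6+7) = Beta(6, 13).
For Beta(a, b) with a, b > 1 the mode is (a−1)/(a+b−2) = 5/17 ≈ 0.294.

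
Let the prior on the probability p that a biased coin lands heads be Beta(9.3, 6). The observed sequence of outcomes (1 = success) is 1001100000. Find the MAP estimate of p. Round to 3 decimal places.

p̂_MAP = 0.485

Prior: Beta(9.3, 6).
Data: 3 successes in 10 trials (from the sequence). The binomial likelihood contributes p^3(1−p)^7, so the posterior is Beta(9.3+3, 6+7) = Beta(12.3, 13).
For Beta(a, b) with a, b > 1 the mode is (a−1)/(a+b−2) = 11.3/23.3 ≈ 0.485.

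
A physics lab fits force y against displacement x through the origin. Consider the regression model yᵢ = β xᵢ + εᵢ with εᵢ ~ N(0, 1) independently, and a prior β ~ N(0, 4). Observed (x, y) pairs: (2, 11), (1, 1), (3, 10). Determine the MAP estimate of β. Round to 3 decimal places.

β̂_MAP = 3.719

log p(β | y) = −Σ(yᵢ − βxᵢ)²/(2·1) − β²/(2·4) + const.
Setting the derivative to zero: Σxᵢ(yᵢ − βxᵢ)/1 − β/4 = 0, so β = Σxᵢyᵢ / (Σxᵢ² + σ²/τ²).
Σxᵢyᵢ = 2·11 + 1·1 + 3·10 = 53; Σxᵢ² = 14; σ²/τ² = 0.25.
β̂_MAP = 53 / (14 + 0.25) = 53/14.25 ≈ 3.719.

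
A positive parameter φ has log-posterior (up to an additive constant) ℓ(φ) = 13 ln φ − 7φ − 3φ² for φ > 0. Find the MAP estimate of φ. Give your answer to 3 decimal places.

ℓ'(φ) = 13/φ − 7 − 6φ. Setting this to zero and multiplying by φ: 6φ² + 7φ − 13 = 0.
φ = (−7 + √(7² + 4·6·13)) / (2·6) = (−7 + √361) / 12 = (−7 + 19)/12 = 1.
ℓ''(φ) = −13/φ² − 6 < 0, confirming a maximum.

φ̂_MAP = 1.000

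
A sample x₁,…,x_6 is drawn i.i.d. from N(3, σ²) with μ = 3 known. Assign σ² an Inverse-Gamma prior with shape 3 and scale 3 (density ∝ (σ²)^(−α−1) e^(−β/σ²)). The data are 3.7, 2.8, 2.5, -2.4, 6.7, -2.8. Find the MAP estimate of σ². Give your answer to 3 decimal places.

σ̂²_MAP = 5.948

Sum of squared deviations about the known mean: SS = (3.7−3)² + (2.8−3)² + (2.5−3)² + (-2.4−3)² + (6.7−3)² + (-2.8−3)² = 77.27.
The Normal likelihood contributes (σ²)^(−n/2) exp(−SS/(2σ²)), so the posterior is Inverse-Gamma(α + n/2, β + SS/2) = Inverse-Gamma(6, 41.635).
The mode of Inverse-Gamma(a, b) is b/(a+1) = 41.635/7 ≈ 5.948.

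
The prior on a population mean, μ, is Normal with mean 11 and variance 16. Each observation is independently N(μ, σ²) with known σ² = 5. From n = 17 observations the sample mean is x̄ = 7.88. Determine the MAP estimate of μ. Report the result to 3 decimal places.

μ̂_MAP = 7.936

n = 17, x̄ = 7.88.
For a Normal prior and Normal likelihood with known variance, the posterior is Normal; its mode equals its mean, the precision-weighted average.
Prior precision 1/σ₀² = 1/16 = 0.0625; data precision n/σ² = 17/5 = 3.4.
μ̂ = (0.0625·11 + 3.4·7.88) / (0.0625 + 3.4) = 27.4795/3.4625 = 54959/6925 ≈ 7.936.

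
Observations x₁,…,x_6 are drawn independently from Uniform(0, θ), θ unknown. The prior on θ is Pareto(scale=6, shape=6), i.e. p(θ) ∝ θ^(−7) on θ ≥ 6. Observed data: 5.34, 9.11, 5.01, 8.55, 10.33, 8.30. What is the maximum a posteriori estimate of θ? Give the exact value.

θ̂_MAP = 10.33

The Uniform(0, θ) likelihood is θ^(−n) for θ ≥ max(xᵢ), zero otherwise. Here max(xᵢ) = 10.33.
Posterior ∝ θ^(−7) · θ^(−6) = θ^(−13) on θ ≥ max(6, 10.33) = 10.33.
This density is strictly decreasing in θ, so the posterior mode lies at the lower boundary of the support.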